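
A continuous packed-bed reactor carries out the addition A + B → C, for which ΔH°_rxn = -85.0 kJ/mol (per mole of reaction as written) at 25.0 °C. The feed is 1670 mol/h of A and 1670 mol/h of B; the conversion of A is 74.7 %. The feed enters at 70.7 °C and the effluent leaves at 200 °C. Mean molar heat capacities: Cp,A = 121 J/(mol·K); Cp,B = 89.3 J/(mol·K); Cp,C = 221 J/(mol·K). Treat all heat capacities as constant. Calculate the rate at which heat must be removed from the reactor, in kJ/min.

Extent of reaction ξ = 0.747 × 1670 = 1247.5 mol/h
Reaction term: ξ·ΔH°_rxn = 1247.5 × -85.0 = -106040 kJ/h
Sensible, feed 70.7→25 °C: -16050 kJ/h
Outlet flows (mol/h): A 422.51, B 422.51, C 1247.5
Sensible, products 25→200 °C: 63796 kJ/h
Q = ΔH = -58290 kJ/h = -16.192 kW
Heat removed = 971.51 kJ/min

Q_out = 972 kJ/min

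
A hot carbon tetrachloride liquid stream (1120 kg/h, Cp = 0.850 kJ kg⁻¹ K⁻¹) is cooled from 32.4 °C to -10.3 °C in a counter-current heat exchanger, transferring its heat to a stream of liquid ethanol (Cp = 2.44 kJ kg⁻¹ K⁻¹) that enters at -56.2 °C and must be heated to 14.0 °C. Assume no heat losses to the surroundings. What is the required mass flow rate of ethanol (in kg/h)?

Heat released by hot stream: Q = 1120 × 0.850 × (32.4 − -10.3) = 40650 kJ/h
Energy balance on cold side (adiabatic exchanger): Q = ṁ_c·Cp_c·(T_c,out − T_c,in)
ṁ_c = 40650 / [2.44 × (14.0 − -56.2)] = 237.32 kg/h

ṁ_c = 237 kg/h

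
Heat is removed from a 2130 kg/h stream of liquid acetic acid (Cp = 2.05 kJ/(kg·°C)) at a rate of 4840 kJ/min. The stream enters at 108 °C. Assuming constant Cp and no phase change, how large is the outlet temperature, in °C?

Q = 4840 kJ/min = 290400 kJ/h
ΔT = Q/(ṁ·Cp) = 290400/(2130×2.05) = 66.506 K
T_out = 108 − 66.506 = 41.494 °C

T_out = 41.5 °C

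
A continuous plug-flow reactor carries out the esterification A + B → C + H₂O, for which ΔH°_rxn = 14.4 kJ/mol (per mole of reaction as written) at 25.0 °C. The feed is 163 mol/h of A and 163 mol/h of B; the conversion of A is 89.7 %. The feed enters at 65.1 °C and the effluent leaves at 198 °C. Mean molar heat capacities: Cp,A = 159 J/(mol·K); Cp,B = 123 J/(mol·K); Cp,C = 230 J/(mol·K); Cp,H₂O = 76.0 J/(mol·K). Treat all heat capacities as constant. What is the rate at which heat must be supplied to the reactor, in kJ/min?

Q_in = 147 kJ/min

Extent of reaction ξ = 0.897 × 163 = 146.21 mol/h
Reaction term: ξ·ΔH°_rxn = 146.21 × 14.4 = 2105.4 kJ/h
Sensible, feed 65.1→25 °C: -1843.2 kJ/h
Outlet flows (mol/h): A 16.789, B 16.789, C 146.21, H₂O 146.21
Sensible, products 25→198 °C: 8559.2 kJ/h
Q = ΔH = 8821.4 kJ/h = 2.4504 kW
Heat supplied = 147.02 kJ/min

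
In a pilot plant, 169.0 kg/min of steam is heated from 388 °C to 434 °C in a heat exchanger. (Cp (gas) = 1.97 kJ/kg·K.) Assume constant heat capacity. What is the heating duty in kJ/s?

Q = ṁ·Cp·ΔT = 169.0 × 1.97 × (434 − 388) = 15315 kJ/min
Converting: 15315 / 60 s = 255.25 kW

Q = 255 kJ/s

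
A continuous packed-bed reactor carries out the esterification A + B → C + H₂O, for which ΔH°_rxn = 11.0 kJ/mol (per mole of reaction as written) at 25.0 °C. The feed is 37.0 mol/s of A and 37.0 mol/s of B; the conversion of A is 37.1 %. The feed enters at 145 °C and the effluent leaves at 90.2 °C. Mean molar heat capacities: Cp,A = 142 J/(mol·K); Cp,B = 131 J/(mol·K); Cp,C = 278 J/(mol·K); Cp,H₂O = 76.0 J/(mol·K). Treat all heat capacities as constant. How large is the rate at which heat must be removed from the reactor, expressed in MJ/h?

Q_out = 1190 MJ/h

Extent of reaction ξ = 0.371 × 37.0 = 13.727 mol/s
Reaction term: ξ·ΔH°_rxn = 13.727 × 11.0 = 151 kJ/s
Sensible, feed 145→25 °C: -1212.1 kJ/s
Outlet flows (mol/s): A 23.273, B 23.273, C 13.727, H₂O 13.727
Sensible, products 25→90.2 °C: 731.08 kJ/s
Q = ΔH = -330.04 kJ/s = -330.04 kW
Heat removed = 1188.2 MJ/h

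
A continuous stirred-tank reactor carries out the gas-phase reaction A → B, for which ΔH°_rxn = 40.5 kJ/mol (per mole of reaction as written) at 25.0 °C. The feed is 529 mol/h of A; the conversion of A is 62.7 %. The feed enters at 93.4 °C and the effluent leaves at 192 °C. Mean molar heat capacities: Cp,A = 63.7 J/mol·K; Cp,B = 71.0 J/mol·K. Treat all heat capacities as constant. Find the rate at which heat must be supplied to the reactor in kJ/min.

Extent of reaction ξ = 0.627 × 529 = 331.68 mol/h
Reaction term: ξ·ΔH°_rxn = 331.68 × 40.5 = 13433 kJ/h
Sensible, feed 93.4→25 °C: -2304.9 kJ/h
Outlet flows (mol/h): A 197.32, B 331.68
Sensible, products 25→192 °C: 6031.8 kJ/h
Q = ΔH = 17160 kJ/h = 4.7667 kW
Heat supplied = 286 kJ/min

Q_in = 286 kJ/min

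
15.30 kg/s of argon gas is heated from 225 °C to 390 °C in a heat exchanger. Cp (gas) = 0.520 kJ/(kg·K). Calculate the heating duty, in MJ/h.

Q = 4730 MJ/h

Q = ṁ·Cp·ΔT = 15.30 × 0.520 × (390 − 225) = 1312.7 kJ/s
Heating duty = 4725.9 MJ/h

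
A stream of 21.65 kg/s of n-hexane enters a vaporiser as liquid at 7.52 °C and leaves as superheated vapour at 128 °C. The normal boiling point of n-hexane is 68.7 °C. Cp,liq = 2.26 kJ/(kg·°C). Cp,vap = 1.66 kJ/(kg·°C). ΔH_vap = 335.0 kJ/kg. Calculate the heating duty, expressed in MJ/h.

liquid 7.52→68.7 °C: 138.27 kJ/kg
vaporisation at 68.7 °C: 335 kJ/kg
vapour 68.7→128 °C: 98.438 kJ/kg
Δh = 138.27 + 335 + 98.438 = 571.7 kJ/kg
Q = ṁ·Δh = 21.65 kg/s × 571.7 kJ/kg = 12377 kJ/s
|Q| = 12377 kW = 44559 MJ/h

Q = 44600 MJ/h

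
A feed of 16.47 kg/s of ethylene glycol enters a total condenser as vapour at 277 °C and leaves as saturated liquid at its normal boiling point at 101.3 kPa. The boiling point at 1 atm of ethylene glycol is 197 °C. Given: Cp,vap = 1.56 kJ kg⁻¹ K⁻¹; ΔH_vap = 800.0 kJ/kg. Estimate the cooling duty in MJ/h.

vapour 277→197 °C: -124.8 kJ/kg
condensation at 197 °C: -800 kJ/kg
Δh = -124.8 + -800 = -924.8 kJ/kg
Q = ṁ·Δh = 16.47 kg/s × -924.8 kJ/kg = -15231 kJ/s
|Q| = 15231 kW = 54833 MJ/h

Q_c = 54800 MJ/h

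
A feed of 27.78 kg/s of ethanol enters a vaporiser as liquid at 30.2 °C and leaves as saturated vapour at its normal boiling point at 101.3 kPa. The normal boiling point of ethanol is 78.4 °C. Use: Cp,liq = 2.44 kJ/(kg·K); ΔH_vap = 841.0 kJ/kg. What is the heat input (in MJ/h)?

liquid 30.2→78.4 °C: 117.61 kJ/kg
vaporisation at 78.4 °C: 841 kJ/kg
Δh = 117.61 + 841 = 958.61 kJ/kg
Q = ṁ·Δh = 27.78 kg/s × 958.61 kJ/kg = 26630 kJ/s
|Q| = 26630 kW = 95868 MJ/h

Q = 95900 MJ/h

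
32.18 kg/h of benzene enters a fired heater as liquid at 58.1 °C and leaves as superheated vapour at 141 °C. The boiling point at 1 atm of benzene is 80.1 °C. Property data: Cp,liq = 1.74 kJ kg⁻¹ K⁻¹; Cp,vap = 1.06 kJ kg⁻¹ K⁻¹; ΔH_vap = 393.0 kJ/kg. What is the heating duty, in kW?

liquid 58.1→80.1 °C: 38.28 kJ/kg
vaporisation at 80.1 °C: 393 kJ/kg
vapour 80.1→141 °C: 64.554 kJ/kg
Δh = 38.28 + 393 + 64.554 = 495.83 kJ/kg
Q = ṁ·Δh = 32.18 kg/h × 495.83 kJ/kg = 15956 kJ/h
|Q| = 4.4322 kW

Q = 4.43 kW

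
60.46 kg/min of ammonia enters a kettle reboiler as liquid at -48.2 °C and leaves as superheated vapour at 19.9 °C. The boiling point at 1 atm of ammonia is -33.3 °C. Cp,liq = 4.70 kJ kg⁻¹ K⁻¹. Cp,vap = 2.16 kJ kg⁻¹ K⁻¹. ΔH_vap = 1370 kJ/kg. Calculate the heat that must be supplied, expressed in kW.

Q = 1570 kW

liquid -48.2→-33.3 °C: 70.03 kJ/kg
vaporisation at -33.3 °C: 1370 kJ/kg
vapour -33.3→19.9 °C: 114.91 kJ/kg
Δh = 70.03 + 1370 + 114.91 = 1554.9 kJ/kg
Q = ṁ·Δh = 60.46 kg/min × 1554.9 kJ/kg = 94012 kJ/min
|Q| = 1566.9 kW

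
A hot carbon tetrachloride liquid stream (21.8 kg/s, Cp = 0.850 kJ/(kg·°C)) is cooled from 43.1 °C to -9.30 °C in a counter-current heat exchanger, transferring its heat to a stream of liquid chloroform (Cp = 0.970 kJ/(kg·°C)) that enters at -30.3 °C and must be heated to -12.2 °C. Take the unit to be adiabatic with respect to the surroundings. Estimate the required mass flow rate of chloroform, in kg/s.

Heat released by hot stream: Q = 21.8 × 0.850 × (43.1 − -9.30) = 970.97 kJ/s
Energy balance on cold side (adiabatic exchanger): Q = ṁ_c·Cp_c·(T_c,out − T_c,in)
ṁ_c = 970.97 / [0.970 × (-12.2 − -30.3)] = 55.304 kg/s

ṁ_c = 55.3 kg/s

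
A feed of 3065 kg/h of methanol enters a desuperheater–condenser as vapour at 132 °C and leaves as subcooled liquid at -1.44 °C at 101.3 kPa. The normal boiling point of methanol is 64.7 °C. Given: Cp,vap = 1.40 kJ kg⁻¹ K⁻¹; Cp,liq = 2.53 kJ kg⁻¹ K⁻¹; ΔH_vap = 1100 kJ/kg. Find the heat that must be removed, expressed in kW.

vapour 132→64.7 °C: -94.22 kJ/kg
condensation at 64.7 °C: -1100 kJ/kg
liquid 64.7→-1.44 °C: -167.33 kJ/kg
Δh = -94.22 + -1100 + -167.33 = -1361.6 kJ/kg
Q = ṁ·Δh = 3065 kg/h × -1361.6 kJ/kg = -4.1732e+06 kJ/h
|Q| = 1159.2 kW

Q_c = 1160 kW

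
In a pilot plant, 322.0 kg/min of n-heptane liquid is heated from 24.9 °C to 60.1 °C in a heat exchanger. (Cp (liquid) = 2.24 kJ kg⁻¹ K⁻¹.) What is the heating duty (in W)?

Q = 423000 W

Q = ṁ·Cp·ΔT = 322.0 × 2.24 × (60.1 − 24.9) = 25389 kJ/min
Converting: 25389 / 60 s = 423.15 kW
Heating duty = 423150 W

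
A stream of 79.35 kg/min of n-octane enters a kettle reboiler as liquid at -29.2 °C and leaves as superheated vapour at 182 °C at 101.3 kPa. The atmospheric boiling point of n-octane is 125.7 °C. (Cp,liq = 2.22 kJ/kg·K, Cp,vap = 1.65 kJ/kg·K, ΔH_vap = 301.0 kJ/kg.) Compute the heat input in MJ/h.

Q = 3510 MJ/h

liquid -29.2→125.7 °C: 343.88 kJ/kg
vaporisation at 125.7 °C: 301 kJ/kg
vapour 125.7→182 °C: 92.895 kJ/kg
Δh = 343.88 + 301 + 92.895 = 737.77 kJ/kg
Q = ṁ·Δh = 79.35 kg/min × 737.77 kJ/kg = 58542 kJ/min
|Q| = 975.7 kW = 3512.5 MJ/h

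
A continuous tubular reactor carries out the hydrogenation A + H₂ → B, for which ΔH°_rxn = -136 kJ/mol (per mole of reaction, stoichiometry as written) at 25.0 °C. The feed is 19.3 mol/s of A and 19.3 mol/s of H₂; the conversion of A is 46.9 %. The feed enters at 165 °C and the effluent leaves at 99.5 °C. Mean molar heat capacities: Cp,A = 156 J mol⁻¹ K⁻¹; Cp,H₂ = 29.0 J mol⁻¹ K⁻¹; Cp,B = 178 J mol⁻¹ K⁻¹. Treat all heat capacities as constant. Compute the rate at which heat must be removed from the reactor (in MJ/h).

Extent of reaction ξ = 0.469 × 19.3 = 9.0517 mol/s
Reaction term: ξ·ΔH°_rxn = 9.0517 × -136 = -1231 kJ/s
Sensible, feed 165→25 °C: -499.87 kJ/s
Outlet flows (mol/s): A 10.248, H₂ 10.248, B 9.0517
Sensible, products 25→99.5 °C: 261.28 kJ/s
Q = ΔH = -1469.6 kJ/s = -1469.6 kW
Heat removed = 5290.6 MJ/h

Q_out = 5290 MJ/h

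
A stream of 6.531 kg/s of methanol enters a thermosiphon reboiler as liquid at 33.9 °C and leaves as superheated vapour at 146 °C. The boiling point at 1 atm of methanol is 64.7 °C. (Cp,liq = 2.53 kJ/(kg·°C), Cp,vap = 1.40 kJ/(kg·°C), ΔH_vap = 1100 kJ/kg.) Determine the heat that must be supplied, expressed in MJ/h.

Q = 30400 MJ/h

liquid 33.9→64.7 °C: 77.924 kJ/kg
vaporisation at 64.7 °C: 1100 kJ/kg
vapour 64.7→146 °C: 113.82 kJ/kg
Δh = 77.924 + 1100 + 113.82 = 1291.7 kJ/kg
Q = ṁ·Δh = 6.531 kg/s × 1291.7 kJ/kg = 8436.4 kJ/s
|Q| = 8436.4 kW = 30371 MJ/h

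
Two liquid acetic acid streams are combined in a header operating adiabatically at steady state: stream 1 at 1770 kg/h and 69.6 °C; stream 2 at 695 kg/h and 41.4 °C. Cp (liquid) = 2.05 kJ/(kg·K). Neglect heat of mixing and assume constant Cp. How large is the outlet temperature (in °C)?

T_out = 61.6 °C

Adiabatic, steady state ⇒ Σ ṁᵢCp,ᵢ(T_out − Tᵢ) = 0
Σ ṁᵢCp,ᵢTᵢ = 1770×2.05×69.6 + 695×2.05×41.4 = 311530
Σ ṁᵢCp,ᵢ = 1770×2.05 + 695×2.05 = 5053.2
T_out = 311530 / 5053.2 = 61.649 °C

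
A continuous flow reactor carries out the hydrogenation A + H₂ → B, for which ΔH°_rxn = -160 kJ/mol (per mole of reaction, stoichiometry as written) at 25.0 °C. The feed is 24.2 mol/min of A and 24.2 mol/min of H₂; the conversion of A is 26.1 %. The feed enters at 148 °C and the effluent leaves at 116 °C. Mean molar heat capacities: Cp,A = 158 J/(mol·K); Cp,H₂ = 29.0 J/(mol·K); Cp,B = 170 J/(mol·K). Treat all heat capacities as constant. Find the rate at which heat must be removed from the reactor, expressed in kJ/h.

Extent of reaction ξ = 0.261 × 24.2 = 6.3162 mol/min
Reaction term: ξ·ΔH°_rxn = 6.3162 × -160 = -1010.6 kJ/min
Sensible, feed 148→25 °C: -556.62 kJ/min
Outlet flows (mol/min): A 17.884, H₂ 17.884, B 6.3162
Sensible, products 25→116 °C: 402.04 kJ/min
Q = ΔH = -1165.2 kJ/min = -19.42 kW
Heat removed = 69911 kJ/h

Q_out = 69900 kJ/h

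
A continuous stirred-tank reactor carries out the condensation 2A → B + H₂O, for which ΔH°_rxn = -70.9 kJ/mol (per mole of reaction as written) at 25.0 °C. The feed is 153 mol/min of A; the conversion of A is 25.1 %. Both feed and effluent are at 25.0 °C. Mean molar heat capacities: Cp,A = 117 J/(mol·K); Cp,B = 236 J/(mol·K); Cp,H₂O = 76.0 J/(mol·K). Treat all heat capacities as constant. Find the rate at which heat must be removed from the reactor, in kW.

Extent of reaction ξ = 0.251 × 153 / 2 = 19.201 mol/min
Reaction term: ξ·ΔH°_rxn = 19.201 × -70.9 = -1361.4 kJ/min
Q = ΔH = -1361.4 kJ/min = -22.69 kW
Heat removed = 22.69 kW

Q_out = 22.7 kW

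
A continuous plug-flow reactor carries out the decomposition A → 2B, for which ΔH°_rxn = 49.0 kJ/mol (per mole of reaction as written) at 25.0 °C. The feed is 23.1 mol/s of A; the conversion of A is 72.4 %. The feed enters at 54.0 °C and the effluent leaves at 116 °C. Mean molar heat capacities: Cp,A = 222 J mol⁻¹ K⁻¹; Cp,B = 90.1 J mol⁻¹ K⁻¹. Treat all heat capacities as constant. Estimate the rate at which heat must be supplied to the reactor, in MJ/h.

Extent of reaction ξ = 0.724 × 23.1 = 16.724 mol/s
Reaction term: ξ·ΔH°_rxn = 16.724 × 49.0 = 819.5 kJ/s
Sensible, feed 54.0→25 °C: -148.72 kJ/s
Outlet flows (mol/s): A 6.3756, B 33.449
Sensible, products 25→116 °C: 403.05 kJ/s
Q = ΔH = 1073.8 kJ/s = 1073.8 kW
Heat supplied = 3865.8 MJ/h

Q_in = 3870 MJ/h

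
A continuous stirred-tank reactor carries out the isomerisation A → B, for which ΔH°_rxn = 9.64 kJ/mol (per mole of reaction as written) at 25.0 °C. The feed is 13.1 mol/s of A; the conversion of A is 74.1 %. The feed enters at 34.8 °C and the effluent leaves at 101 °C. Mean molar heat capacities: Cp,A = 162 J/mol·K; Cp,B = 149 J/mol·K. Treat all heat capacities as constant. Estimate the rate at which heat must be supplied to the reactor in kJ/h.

Q_in = 808000 kJ/h

Extent of reaction ξ = 0.741 × 13.1 = 9.7071 mol/s
Reaction term: ξ·ΔH°_rxn = 9.7071 × 9.64 = 93.576 kJ/s
Sensible, feed 34.8→25 °C: -20.798 kJ/s
Outlet flows (mol/s): A 3.3929, B 9.7071
Sensible, products 25→101 °C: 151.7 kJ/s
Q = ΔH = 224.48 kJ/s = 224.48 kW
Heat supplied = 808110 kJ/h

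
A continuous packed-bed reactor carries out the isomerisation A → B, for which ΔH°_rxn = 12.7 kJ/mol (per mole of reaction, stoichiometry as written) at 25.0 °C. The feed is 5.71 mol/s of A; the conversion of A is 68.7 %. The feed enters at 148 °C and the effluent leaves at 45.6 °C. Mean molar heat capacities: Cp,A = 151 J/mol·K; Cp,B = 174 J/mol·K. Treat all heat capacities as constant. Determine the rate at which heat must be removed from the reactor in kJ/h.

Q_out = 132000 kJ/h

Extent of reaction ξ = 0.687 × 5.71 = 3.9228 mol/s
Reaction term: ξ·ΔH°_rxn = 3.9228 × 12.7 = 49.819 kJ/s
Sensible, feed 148→25 °C: -106.05 kJ/s
Outlet flows (mol/s): A 1.7872, B 3.9228
Sensible, products 25→45.6 °C: 19.62 kJ/s
Q = ΔH = -36.613 kJ/s = -36.613 kW
Heat removed = 131810 kJ/h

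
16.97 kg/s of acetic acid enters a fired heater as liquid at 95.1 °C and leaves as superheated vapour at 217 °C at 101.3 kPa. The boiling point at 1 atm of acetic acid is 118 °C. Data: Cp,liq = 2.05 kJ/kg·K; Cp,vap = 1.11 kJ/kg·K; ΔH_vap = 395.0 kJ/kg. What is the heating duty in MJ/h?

Q = 33700 MJ/h

liquid 95.1→118 °C: 46.945 kJ/kg
vaporisation at 118 °C: 395 kJ/kg
vapour 118→217 °C: 109.89 kJ/kg
Δh = 46.945 + 395 + 109.89 = 551.84 kJ/kg
Q = ṁ·Δh = 16.97 kg/s × 551.84 kJ/kg = 9364.6 kJ/s
|Q| = 9364.6 kW = 33713 MJ/h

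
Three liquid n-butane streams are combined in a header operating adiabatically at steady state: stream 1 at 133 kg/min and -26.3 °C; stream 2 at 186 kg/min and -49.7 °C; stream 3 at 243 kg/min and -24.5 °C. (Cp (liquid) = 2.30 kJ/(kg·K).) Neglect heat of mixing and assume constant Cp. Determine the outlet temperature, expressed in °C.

Energy balance with Q = 0: Σ ṁᵢCp,ᵢ(T_out − Tᵢ) = 0
T_out = Σ ṁᵢCp,ᵢTᵢ / Σ ṁᵢCp,ᵢ
      = -43000 / 1292.6 = -33.266 °C

T_out = -33.3 °C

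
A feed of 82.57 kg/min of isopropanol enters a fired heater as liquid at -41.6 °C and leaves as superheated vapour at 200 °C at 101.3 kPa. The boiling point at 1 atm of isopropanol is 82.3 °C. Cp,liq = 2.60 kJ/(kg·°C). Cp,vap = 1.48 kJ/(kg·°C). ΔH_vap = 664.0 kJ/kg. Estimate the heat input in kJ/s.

Q = 1600 kJ/s

liquid -41.6→82.3 °C: 322.14 kJ/kg
vaporisation at 82.3 °C: 664 kJ/kg
vapour 82.3→200 °C: 174.2 kJ/kg
Δh = 322.14 + 664 + 174.2 = 1160.3 kJ/kg
Q = ṁ·Δh = 82.57 kg/min × 1160.3 kJ/kg = 95809 kJ/min
|Q| = 1596.8 kW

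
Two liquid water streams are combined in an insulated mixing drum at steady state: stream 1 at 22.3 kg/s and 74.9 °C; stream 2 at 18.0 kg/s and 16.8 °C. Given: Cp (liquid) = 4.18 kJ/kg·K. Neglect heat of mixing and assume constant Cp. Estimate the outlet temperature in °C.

T_out = 48.9 °C

Adiabatic, steady state ⇒ Σ ṁᵢCp,ᵢ(T_out − Tᵢ) = 0
T_out = Σ ṁᵢCp,ᵢTᵢ / Σ ṁᵢCp,ᵢ
      = 8245.8 / 168.45 = 48.95 °C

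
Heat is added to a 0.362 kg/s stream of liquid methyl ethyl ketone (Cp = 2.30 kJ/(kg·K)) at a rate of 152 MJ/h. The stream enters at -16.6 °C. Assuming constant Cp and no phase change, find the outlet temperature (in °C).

T_out = 34.1 °C

Q = 152 MJ/h = 42.222 kJ/s
ΔT = Q/(ṁ·Cp) = 42.222/(0.362×2.30) = 50.711 K
T_out = -16.6 + 50.711 = 34.111 °C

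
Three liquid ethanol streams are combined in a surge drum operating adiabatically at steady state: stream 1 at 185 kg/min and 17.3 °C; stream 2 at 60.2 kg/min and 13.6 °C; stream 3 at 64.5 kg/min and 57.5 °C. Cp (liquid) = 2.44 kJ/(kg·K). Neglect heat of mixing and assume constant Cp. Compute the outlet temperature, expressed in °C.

Energy balance with Q = 0: Σ ṁᵢCp,ᵢ(T_out − Tᵢ) = 0
Σ ṁᵢCp,ᵢTᵢ = 185×2.44×17.3 + 60.2×2.44×13.6 + 64.5×2.44×57.5 = 18856
Σ ṁᵢCp,ᵢ = 185×2.44 + 60.2×2.44 + 64.5×2.44 = 755.67
T_out = 18856 / 755.67 = 24.953 °C

T_out = 25.0 °C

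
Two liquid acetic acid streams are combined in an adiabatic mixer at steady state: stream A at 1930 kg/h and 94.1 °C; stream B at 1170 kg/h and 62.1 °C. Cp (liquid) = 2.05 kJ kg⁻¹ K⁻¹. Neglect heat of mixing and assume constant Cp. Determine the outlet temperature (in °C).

T_out = 82.0 °C

Energy balance with Q = 0: Σ ṁᵢCp,ᵢ(T_out − Tᵢ) = 0
Σ ṁᵢCp,ᵢTᵢ = 1930×2.05×94.1 + 1170×2.05×62.1 = 521250
Σ ṁᵢCp,ᵢ = 1930×2.05 + 1170×2.05 = 6355
T_out = 521250 / 6355 = 82.023 °C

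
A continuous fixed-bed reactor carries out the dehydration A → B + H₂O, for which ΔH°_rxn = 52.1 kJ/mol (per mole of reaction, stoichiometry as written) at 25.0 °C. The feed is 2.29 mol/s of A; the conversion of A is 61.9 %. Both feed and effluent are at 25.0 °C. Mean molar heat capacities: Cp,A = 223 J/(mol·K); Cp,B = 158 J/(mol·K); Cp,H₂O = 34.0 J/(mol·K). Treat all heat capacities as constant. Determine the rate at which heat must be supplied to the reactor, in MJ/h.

Q_in = 266 MJ/h

Extent of reaction ξ = 0.619 × 2.29 = 1.4175 mol/s
Reaction term: ξ·ΔH°_rxn = 1.4175 × 52.1 = 73.852 kJ/s
Q = ΔH = 73.852 kJ/s = 73.852 kW
Heat supplied = 265.87 MJ/h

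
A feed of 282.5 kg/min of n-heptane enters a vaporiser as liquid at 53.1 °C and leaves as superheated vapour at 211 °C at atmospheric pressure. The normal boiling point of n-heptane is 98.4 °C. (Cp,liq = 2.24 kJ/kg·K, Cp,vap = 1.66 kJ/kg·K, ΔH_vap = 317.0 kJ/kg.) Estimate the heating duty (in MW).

liquid 53.1→98.4 °C: 101.47 kJ/kg
vaporisation at 98.4 °C: 317 kJ/kg
vapour 98.4→211 °C: 186.92 kJ/kg
Δh = 101.47 + 317 + 186.92 = 605.39 kJ/kg
Q = ṁ·Δh = 282.5 kg/min × 605.39 kJ/kg = 171020 kJ/min
|Q| = 2850.4 kW = 2.8504 MW

Q = 2.85 MW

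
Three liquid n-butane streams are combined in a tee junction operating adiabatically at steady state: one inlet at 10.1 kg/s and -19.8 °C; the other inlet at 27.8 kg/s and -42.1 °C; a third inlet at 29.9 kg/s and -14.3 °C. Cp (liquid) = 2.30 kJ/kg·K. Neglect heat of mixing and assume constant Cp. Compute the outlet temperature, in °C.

No heat crosses the boundary, so H_out = H_in.
Σ ṁᵢCp,ᵢTᵢ = 10.1×2.30×-19.8 + 27.8×2.30×-42.1 + 29.9×2.30×-14.3 = -4135.2
Σ ṁᵢCp,ᵢ = 10.1×2.30 + 27.8×2.30 + 29.9×2.30 = 155.94
T_out = -4135.2 / 155.94 = -26.518 °C

T_out = -26.5 °C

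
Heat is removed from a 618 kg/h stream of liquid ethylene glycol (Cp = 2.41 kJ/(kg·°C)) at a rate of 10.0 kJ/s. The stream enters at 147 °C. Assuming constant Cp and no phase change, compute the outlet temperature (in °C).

T_out = 123 °C

Q = 10.0 kJ/s = 36000 kJ/h
ΔT = Q/(ṁ·Cp) = 36000/(618×2.41) = 24.171 K
T_out = 147 − 24.171 = 122.83 °C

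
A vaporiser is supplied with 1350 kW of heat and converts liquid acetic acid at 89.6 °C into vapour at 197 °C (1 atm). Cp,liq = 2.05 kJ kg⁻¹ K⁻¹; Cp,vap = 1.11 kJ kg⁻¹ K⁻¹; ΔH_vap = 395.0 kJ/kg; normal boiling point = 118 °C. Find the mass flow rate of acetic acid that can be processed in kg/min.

ṁ = 150 kg/min

Δh = 2.05×(118−89.6) + 395.0 + 1.11×(197−118) = 540.91 kJ/kg
Q = 1350 kW = 1350 kJ/s = 81000 kJ/min
ṁ = Q/Δh = 81000 / 540.91 = 149.75 kg/min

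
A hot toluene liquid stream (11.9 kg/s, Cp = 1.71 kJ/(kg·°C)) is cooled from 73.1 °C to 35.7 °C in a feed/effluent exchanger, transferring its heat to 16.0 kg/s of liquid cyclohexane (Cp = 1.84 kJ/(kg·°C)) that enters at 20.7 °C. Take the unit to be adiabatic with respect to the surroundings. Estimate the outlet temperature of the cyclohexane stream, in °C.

T_c,out = 46.6 °C

Heat released by hot stream: Q = 11.9 × 1.71 × (73.1 − 35.7) = 761.05 kJ/s
Energy balance on cold side (adiabatic exchanger): Q = ṁ_c·Cp_c·(T_c,out − T_c,in)
T_c,out = 20.7 + 761.05/(16.0 × 1.84) = 46.551 °C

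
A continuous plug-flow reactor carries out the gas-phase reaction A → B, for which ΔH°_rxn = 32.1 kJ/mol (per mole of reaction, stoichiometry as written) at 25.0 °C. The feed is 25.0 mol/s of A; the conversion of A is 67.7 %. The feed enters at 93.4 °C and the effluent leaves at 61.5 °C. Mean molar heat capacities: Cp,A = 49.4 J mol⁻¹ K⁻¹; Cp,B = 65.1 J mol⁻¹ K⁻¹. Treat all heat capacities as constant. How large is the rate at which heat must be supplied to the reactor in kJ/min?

Extent of reaction ξ = 0.677 × 25.0 = 16.925 mol/s
Reaction term: ξ·ΔH°_rxn = 16.925 × 32.1 = 543.29 kJ/s
Sensible, feed 93.4→25 °C: -84.474 kJ/s
Outlet flows (mol/s): A 8.075, B 16.925
Sensible, products 25→61.5 °C: 54.776 kJ/s
Q = ΔH = 513.59 kJ/s = 513.59 kW
Heat supplied = 30816 kJ/min

Q_in = 30800 kJ/min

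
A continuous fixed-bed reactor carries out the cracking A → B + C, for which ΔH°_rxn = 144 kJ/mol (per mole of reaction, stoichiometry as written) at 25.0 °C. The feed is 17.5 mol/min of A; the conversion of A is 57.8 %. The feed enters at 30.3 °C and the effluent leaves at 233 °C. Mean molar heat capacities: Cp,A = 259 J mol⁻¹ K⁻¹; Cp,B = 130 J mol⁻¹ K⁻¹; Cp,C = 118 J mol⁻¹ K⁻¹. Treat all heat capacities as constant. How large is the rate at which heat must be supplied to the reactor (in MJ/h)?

Extent of reaction ξ = 0.578 × 17.5 = 10.115 mol/min
Reaction term: ξ·ΔH°_rxn = 10.115 × 144 = 1456.6 kJ/min
Sensible, feed 30.3→25 °C: -24.022 kJ/min
Outlet flows (mol/min): A 7.385, B 10.115, C 10.115
Sensible, products 25→233 °C: 919.62 kJ/min
Q = ΔH = 2352.2 kJ/min = 39.203 kW
Heat supplied = 141.13 MJ/h

Q_in = 141 MJ/h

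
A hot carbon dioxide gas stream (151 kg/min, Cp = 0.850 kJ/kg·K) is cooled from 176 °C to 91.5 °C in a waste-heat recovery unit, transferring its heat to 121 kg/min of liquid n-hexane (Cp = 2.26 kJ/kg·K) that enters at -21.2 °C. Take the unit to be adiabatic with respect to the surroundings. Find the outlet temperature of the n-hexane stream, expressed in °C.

Heat released by hot stream: Q = 151 × 0.850 × (176 − 91.5) = 10846 kJ/min
Energy balance on cold side (adiabatic exchanger): Q = ṁ_c·Cp_c·(T_c,out − T_c,in)
T_c,out = -21.2 + 10846/(121 × 2.26) = 18.461 °C

T_c,out = 18.5 °C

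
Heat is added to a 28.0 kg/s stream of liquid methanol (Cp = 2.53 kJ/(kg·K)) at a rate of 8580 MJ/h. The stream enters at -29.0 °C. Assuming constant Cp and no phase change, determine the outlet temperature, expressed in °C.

Q = 8580 MJ/h = 2383.3 kJ/s
ΔT = Q/(ṁ·Cp) = 2383.3/(28.0×2.53) = 33.644 K
T_out = -29.0 + 33.644 = 4.6439 °C

T_out = 4.64 °C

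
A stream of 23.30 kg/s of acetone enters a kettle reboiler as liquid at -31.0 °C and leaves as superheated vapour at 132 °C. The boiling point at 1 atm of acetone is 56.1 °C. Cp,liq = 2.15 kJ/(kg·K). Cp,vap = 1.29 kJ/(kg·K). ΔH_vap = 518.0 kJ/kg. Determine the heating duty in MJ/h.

Q = 67400 MJ/h

liquid -31.0→56.1 °C: 187.26 kJ/kg
vaporisation at 56.1 °C: 518 kJ/kg
vapour 56.1→132 °C: 97.911 kJ/kg
Δh = 187.26 + 518 + 97.911 = 803.18 kJ/kg
Q = ṁ·Δh = 23.30 kg/s × 803.18 kJ/kg = 18714 kJ/s
|Q| = 18714 kW = 67370 MJ/h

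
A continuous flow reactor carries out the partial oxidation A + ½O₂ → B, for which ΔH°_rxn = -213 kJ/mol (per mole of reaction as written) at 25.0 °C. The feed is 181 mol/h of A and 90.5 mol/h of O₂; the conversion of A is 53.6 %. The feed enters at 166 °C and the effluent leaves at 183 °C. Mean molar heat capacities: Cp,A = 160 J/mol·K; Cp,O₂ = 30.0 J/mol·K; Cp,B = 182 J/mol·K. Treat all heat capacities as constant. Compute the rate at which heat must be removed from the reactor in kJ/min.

Extent of reaction ξ = 0.536 × 181 = 97.016 mol/h
Reaction term: ξ·ΔH°_rxn = 97.016 × -213 = -20664 kJ/h
Sensible, feed 166→25 °C: -4466.2 kJ/h
Outlet flows (mol/h): A 83.984, O₂ 41.992, B 97.016
Sensible, products 25→183 °C: 5111.9 kJ/h
Q = ΔH = -20019 kJ/h = -5.5607 kW
Heat removed = 333.64 kJ/min

Q_out = 334 kJ/min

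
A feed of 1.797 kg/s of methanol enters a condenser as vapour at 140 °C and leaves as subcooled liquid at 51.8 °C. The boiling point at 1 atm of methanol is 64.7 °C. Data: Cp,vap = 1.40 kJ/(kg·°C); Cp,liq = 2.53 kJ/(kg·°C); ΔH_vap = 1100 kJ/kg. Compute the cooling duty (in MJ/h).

vapour 140→64.7 °C: -105.42 kJ/kg
condensation at 64.7 °C: -1100 kJ/kg
liquid 64.7→51.8 °C: -32.637 kJ/kg
Δh = -105.42 + -1100 + -32.637 = -1238.1 kJ/kg
Q = ṁ·Δh = 1.797 kg/s × -1238.1 kJ/kg = -2224.8 kJ/s
|Q| = 2224.8 kW = 8009.2 MJ/h

Q_c = 8010 MJ/h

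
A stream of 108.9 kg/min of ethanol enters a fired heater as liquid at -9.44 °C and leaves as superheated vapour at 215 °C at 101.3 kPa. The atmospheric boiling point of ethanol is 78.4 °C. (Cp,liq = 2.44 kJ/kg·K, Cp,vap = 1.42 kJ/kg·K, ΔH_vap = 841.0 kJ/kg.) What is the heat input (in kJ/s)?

liquid -9.44→78.4 °C: 214.33 kJ/kg
vaporisation at 78.4 °C: 841 kJ/kg
vapour 78.4→215 °C: 193.97 kJ/kg
Δh = 214.33 + 841 + 193.97 = 1249.3 kJ/kg
Q = ṁ·Δh = 108.9 kg/min × 1249.3 kJ/kg = 136050 kJ/min
|Q| = 2267.5 kW

Q = 2270 kJ/s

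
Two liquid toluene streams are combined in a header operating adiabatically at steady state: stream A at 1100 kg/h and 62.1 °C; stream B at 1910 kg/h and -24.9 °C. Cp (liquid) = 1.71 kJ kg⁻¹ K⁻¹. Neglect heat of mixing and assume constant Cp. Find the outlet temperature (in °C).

T_out = 6.89 °C

Adiabatic, steady state ⇒ Σ ṁᵢCp,ᵢ(T_out − Tᵢ) = 0
T_out = Σ ṁᵢCp,ᵢTᵢ / Σ ṁᵢCp,ᵢ
      = 35484 / 5147.1 = 6.894 °C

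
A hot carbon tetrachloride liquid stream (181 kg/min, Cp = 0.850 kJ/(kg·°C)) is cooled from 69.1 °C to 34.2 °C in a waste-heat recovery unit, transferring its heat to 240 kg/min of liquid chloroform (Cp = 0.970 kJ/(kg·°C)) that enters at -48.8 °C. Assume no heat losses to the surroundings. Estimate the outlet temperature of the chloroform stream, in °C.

Heat released by hot stream: Q = 181 × 0.850 × (69.1 − 34.2) = 5369.4 kJ/min
Energy balance on cold side (adiabatic exchanger): Q = ṁ_c·Cp_c·(T_c,out − T_c,in)
T_c,out = -48.8 + 5369.4/(240 × 0.970) = -25.736 °C

T_c,out = -25.7 °C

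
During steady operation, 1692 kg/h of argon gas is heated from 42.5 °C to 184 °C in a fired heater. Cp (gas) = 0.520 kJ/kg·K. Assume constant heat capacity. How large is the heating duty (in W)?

Q = 34600 W

Q = ṁ·Cp·ΔT = 1692 × 0.520 × (184 − 42.5) = 124500 kJ/h
Converting: 124500 / 3600 s = 34.583 kW
Heating duty = 34583 W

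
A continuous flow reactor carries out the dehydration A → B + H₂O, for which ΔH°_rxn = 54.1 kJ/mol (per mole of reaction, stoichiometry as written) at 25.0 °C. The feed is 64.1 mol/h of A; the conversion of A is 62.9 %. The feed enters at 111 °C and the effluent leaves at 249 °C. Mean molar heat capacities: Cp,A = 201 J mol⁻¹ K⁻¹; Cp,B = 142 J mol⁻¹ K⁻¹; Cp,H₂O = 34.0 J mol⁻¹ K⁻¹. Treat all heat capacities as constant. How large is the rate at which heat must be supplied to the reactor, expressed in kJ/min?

Q_in = 62.2 kJ/min

Extent of reaction ξ = 0.629 × 64.1 = 40.319 mol/h
Reaction term: ξ·ΔH°_rxn = 40.319 × 54.1 = 2181.3 kJ/h
Sensible, feed 111→25 °C: -1108 kJ/h
Outlet flows (mol/h): A 23.781, B 40.319, H₂O 40.319
Sensible, products 25→249 °C: 2660.3 kJ/h
Q = ΔH = 3733.5 kJ/h = 1.0371 kW
Heat supplied = 62.225 kJ/min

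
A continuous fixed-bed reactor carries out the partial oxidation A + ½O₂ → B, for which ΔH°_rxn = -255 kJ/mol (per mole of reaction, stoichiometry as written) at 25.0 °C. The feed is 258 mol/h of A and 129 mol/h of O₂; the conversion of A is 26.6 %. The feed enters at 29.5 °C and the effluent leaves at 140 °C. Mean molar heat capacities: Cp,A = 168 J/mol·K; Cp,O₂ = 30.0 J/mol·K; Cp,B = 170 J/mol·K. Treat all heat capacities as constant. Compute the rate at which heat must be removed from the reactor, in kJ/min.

Q_out = 206 kJ/min

Extent of reaction ξ = 0.266 × 258 = 68.628 mol/h
Reaction term: ξ·ΔH°_rxn = 68.628 × -255 = -17500 kJ/h
Sensible, feed 29.5→25 °C: -212.46 kJ/h
Outlet flows (mol/h): A 189.37, O₂ 94.686, B 68.628
Sensible, products 25→140 °C: 5327 kJ/h
Q = ΔH = -12386 kJ/h = -3.4404 kW
Heat removed = 206.43 kJ/min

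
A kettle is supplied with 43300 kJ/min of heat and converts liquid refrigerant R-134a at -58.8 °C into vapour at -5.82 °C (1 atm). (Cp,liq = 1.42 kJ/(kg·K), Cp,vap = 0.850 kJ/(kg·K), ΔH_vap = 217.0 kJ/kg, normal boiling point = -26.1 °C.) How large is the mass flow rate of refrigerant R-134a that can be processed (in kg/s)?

Δh = 1.42×(-26.1−-58.8) + 217.0 + 0.850×(-5.82−-26.1) = 280.67 kJ/kg
Q = 43300 kJ/min = 721.67 kJ/s = 721.67 kJ/s
ṁ = Q/Δh = 721.67 / 280.67 = 2.5712 kg/s

ṁ = 2.57 kg/s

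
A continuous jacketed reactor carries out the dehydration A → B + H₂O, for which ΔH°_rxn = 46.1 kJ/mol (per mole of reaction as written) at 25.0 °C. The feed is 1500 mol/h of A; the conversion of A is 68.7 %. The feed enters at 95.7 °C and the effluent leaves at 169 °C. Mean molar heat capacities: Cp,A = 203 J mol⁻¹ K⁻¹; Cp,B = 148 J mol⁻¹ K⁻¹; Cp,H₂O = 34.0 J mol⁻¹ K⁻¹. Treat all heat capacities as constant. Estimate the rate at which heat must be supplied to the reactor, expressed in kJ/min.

Extent of reaction ξ = 0.687 × 1500 = 1030.5 mol/h
Reaction term: ξ·ΔH°_rxn = 1030.5 × 46.1 = 47506 kJ/h
Sensible, feed 95.7→25 °C: -21528 kJ/h
Outlet flows (mol/h): A 469.5, B 1030.5, H₂O 1030.5
Sensible, products 25→169 °C: 40732 kJ/h
Q = ΔH = 66710 kJ/h = 18.53 kW
Heat supplied = 1111.8 kJ/min

Q_in = 1110 kJ/min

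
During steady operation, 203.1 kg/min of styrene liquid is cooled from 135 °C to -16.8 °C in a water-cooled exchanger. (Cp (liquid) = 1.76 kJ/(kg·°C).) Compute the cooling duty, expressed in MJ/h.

Q_c = 3260 MJ/h

Q = ṁ·Cp·ΔT = 203.1 × 1.76 × (-16.8 − 135) = -54262 kJ/min
Converting: 54262 / 60 s = 904.36 kW
Cooling duty = 3255.7 MJ/h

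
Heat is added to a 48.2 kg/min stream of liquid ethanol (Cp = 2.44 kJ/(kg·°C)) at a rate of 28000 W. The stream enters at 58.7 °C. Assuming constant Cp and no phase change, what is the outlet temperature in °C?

Q = 28000 W = 1680 kJ/min
ΔT = Q/(ṁ·Cp) = 1680/(48.2×2.44) = 14.285 K
T_out = 58.7 + 14.285 = 72.985 °C

T_out = 73.0 °C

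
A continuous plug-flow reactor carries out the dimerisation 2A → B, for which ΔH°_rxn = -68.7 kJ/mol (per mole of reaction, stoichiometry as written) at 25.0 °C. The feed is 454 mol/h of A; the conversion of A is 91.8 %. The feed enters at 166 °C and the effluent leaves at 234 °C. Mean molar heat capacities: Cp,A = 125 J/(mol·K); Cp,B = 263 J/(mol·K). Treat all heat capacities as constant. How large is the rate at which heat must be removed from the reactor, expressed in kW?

Extent of reaction ξ = 0.918 × 454 / 2 = 208.39 mol/h
Reaction term: ξ·ΔH°_rxn = 208.39 × -68.7 = -14316 kJ/h
Sensible, feed 166→25 °C: -8001.8 kJ/h
Outlet flows (mol/h): A 37.228, B 208.39
Sensible, products 25→234 °C: 12427 kJ/h
Q = ΔH = -9890.9 kJ/h = -2.7475 kW
Heat removed = 2.7475 kW

Q_out = 2.75 kW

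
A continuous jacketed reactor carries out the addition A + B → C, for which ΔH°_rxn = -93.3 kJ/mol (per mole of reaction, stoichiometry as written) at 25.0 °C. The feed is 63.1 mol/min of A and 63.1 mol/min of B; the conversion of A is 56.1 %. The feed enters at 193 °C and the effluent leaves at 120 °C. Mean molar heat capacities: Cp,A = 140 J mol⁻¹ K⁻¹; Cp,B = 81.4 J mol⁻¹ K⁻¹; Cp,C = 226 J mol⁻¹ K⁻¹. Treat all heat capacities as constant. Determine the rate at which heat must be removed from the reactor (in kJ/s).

Q_out = 71.8 kJ/s

Extent of reaction ξ = 0.561 × 63.1 = 35.399 mol/min
Reaction term: ξ·ΔH°_rxn = 35.399 × -93.3 = -3302.7 kJ/min
Sensible, feed 193→25 °C: -2347 kJ/min
Outlet flows (mol/min): A 27.701, B 27.701, C 35.399
Sensible, products 25→120 °C: 1342.7 kJ/min
Q = ΔH = -4307.1 kJ/min = -71.785 kW
Heat removed = 71.785 kJ/s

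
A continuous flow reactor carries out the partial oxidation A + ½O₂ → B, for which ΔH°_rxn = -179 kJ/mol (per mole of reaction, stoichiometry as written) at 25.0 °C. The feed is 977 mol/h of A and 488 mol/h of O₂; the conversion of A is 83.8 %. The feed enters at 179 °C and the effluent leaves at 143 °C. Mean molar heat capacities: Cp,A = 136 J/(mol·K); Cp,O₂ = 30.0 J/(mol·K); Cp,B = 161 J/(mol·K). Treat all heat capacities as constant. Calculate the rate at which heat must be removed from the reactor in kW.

Q_out = 41.9 kW

Extent of reaction ξ = 0.838 × 977 = 818.73 mol/h
Reaction term: ξ·ΔH°_rxn = 818.73 × -179 = -146550 kJ/h
Sensible, feed 179→25 °C: -22717 kJ/h
Outlet flows (mol/h): A 158.27, O₂ 78.637, B 818.73
Sensible, products 25→143 °C: 18373 kJ/h
Q = ΔH = -150900 kJ/h = -41.916 kW
Heat removed = 41.916 kW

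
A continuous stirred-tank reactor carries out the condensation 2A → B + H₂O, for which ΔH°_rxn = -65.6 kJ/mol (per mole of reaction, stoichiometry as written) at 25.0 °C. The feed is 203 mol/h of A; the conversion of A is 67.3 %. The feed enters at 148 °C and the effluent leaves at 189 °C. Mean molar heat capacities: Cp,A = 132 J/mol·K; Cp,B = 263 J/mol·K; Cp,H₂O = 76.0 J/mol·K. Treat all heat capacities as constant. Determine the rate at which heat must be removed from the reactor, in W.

Extent of reaction ξ = 0.673 × 203 / 2 = 68.309 mol/h
Reaction term: ξ·ΔH°_rxn = 68.309 × -65.6 = -4481.1 kJ/h
Sensible, feed 148→25 °C: -3295.9 kJ/h
Outlet flows (mol/h): A 66.381, B 68.309, H₂O 68.309
Sensible, products 25→189 °C: 5234.8 kJ/h
Q = ΔH = -2542.3 kJ/h = -0.70618 kW
Heat removed = 706.18 W

Q_out = 706 W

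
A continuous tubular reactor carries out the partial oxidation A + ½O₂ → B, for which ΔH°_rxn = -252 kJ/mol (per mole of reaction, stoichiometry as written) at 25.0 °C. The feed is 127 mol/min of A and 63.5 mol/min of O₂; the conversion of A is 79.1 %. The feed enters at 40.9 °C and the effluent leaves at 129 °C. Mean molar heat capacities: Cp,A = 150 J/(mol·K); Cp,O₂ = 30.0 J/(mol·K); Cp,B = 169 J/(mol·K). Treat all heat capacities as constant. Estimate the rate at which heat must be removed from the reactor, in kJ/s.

Extent of reaction ξ = 0.791 × 127 = 100.46 mol/min
Reaction term: ξ·ΔH°_rxn = 100.46 × -252 = -25315 kJ/min
Sensible, feed 40.9→25 °C: -333.18 kJ/min
Outlet flows (mol/min): A 26.543, O₂ 13.271, B 100.46
Sensible, products 25→129 °C: 2221.1 kJ/min
Q = ΔH = -23427 kJ/min = -390.45 kW
Heat removed = 390.45 kJ/s

Q_out = 390 kJ/s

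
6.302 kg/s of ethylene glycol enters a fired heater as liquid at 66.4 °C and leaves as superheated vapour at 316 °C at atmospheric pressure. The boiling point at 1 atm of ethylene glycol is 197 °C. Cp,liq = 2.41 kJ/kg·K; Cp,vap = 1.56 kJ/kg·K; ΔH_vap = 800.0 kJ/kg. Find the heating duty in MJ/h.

Q = 29500 MJ/h

liquid 66.4→197 °C: 314.75 kJ/kg
vaporisation at 197 °C: 800 kJ/kg
vapour 197→316 °C: 185.64 kJ/kg
Δh = 314.75 + 800 + 185.64 = 1300.4 kJ/kg
Q = ṁ·Δh = 6.302 kg/s × 1300.4 kJ/kg = 8195 kJ/s
|Q| = 8195 kW = 29502 MJ/h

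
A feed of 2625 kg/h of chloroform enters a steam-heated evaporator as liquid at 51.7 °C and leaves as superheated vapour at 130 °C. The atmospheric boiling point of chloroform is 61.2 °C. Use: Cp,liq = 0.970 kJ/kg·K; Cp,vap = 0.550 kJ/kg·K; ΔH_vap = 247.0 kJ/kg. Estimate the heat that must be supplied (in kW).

liquid 51.7→61.2 °C: 9.215 kJ/kg
vaporisation at 61.2 °C: 247 kJ/kg
vapour 61.2→130 °C: 37.84 kJ/kg
Δh = 9.215 + 247 + 37.84 = 294.06 kJ/kg
Q = ṁ·Δh = 2625 kg/h × 294.06 kJ/kg = 771890 kJ/h
|Q| = 214.42 kW

Q = 214 kW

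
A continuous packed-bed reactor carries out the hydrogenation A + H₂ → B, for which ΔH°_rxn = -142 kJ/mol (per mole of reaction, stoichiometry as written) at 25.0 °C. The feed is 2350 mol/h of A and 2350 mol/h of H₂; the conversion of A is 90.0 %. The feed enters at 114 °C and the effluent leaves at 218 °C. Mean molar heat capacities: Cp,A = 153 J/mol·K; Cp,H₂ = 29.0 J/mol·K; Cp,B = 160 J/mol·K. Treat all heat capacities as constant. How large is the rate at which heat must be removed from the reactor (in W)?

Q_out = 73600 W

Extent of reaction ξ = 0.900 × 2350 = 2115 mol/h
Reaction term: ξ·ΔH°_rxn = 2115 × -142 = -300330 kJ/h
Sensible, feed 114→25 °C: -38065 kJ/h
Outlet flows (mol/h): A 235, H₂ 235, B 2115
Sensible, products 25→218 °C: 73566 kJ/h
Q = ΔH = -264830 kJ/h = -73.564 kW
Heat removed = 73564 W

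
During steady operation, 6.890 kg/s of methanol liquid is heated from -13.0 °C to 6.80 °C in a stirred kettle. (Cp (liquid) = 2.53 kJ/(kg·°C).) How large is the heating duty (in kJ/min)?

Q = 20700 kJ/min

Q = ṁ·Cp·ΔT = 6.890 × 2.53 × (6.80 − -13.0) = 345.15 kJ/s
Heating duty = 20709 kJ/min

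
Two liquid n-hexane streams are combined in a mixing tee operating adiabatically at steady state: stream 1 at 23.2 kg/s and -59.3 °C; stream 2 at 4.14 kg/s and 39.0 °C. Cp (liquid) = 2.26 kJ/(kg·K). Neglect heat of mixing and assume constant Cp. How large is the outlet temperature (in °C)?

T_out = -44.4 °C

No heat crosses the boundary, so H_out = H_in.
Σ ṁᵢCp,ᵢTᵢ = 23.2×2.26×-59.3 + 4.14×2.26×39.0 = -2744.3
Σ ṁᵢCp,ᵢ = 23.2×2.26 + 4.14×2.26 = 61.788
T_out = -2744.3 / 61.788 = -44.415 °C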